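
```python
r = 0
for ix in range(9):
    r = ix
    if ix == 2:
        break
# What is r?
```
Trace:
  r=0
  r=0, ix=0
  r=1, ix=1
  r=2, ix=2

Final answer: 2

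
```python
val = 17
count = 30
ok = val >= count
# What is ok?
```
Trace:
  val=17
  val=17, count=30
  val=17, count=30, ok=False

Final answer: False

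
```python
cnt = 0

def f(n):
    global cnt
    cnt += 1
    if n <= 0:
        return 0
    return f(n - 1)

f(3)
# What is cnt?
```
Call trace:
f(n=3)
  f(n=2)
    f(n=1)
      f(n=0)
      -> return 0
    -> return 0
  -> return 0
-> return 0

cnt is incremented once per call. f is entered once for each n = 3, 2, 1, 0 (the n <= 0 call returns without recursing), i.e. 3 + 1 calls.
cnt = 4

Final answer: 4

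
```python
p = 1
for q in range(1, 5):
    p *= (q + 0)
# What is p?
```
Trace:
  p=1
  p=1, q=1
  p=2, q=2
  p=6, q=3
  p=24, q=4

Final answer: 24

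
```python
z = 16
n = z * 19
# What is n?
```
Trace:
  z=16
  z=16, n=304

Final answer: 304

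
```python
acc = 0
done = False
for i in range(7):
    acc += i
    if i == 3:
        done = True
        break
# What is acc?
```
Trace:
  acc=0
  acc=0, done=False
  acc=0, done=False, i=0
  acc=1, done=False, i=1
  acc=3, done=False, i=2
  acc=6, done=True, i=3

Final answer: 6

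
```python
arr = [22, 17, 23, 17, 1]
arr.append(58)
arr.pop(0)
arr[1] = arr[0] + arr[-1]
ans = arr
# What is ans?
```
Trace:
  arr=[22, 17, 23, 17, 1]
  arr=[22, 17, 23, 17, 1, 58]
  arr=[17, 23, 17, 1, 58]
  arr=[17, 75, 17, 1, 58]
  arr=[17, 75, 17, 1, 58], ans=[17, 75, 17, 1, 58]

Final answer: [17, 75, 17, 1, 58]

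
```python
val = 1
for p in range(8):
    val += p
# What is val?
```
Trace:
  val=1
  val=1, p=0
  val=2, p=1
  val=4, p=2
  val=7, p=3
  val=11, p=4
  val=16, p=5
  val=22, p=6
  val=29, p=7

Final answer: 29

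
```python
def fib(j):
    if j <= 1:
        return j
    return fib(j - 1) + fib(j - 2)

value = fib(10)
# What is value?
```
Call trace (a repeated sub-call is expanded the first time; later identical calls just restate its return value):
fib(j=10)
  fib(j=9)
    fib(j=8)
      fib(j=7)
        fib(j=6)
          fib(j=5)
            fib(j=4)
              fib(j=3)
                fib(j=2)
                  fib(j=1)
                  -> return 1
                  fib(j=0)
                  -> return 0
                -> return 1
                fib(j=1)
                -> return 1
              -> return 2
              fib(j=2) -> return 1  (same call as traced above)
            -> return 3
            fib(j=3) -> return 2  (same call as traced above)
          -> return 5
          fib(j=4) -> return 3  (same call as traced above)
        -> return 8
        fib(j=5) -> return 5  (same call as traced above)
      -> return 13
      fib(j=6) -> return 8  (same call as traced above)
    -> return 21
    fib(j=7) -> return 13  (same call as traced above)
  -> return 34
  fib(j=8) -> return 21  (same call as traced above)
-> return 55

Final answer: 55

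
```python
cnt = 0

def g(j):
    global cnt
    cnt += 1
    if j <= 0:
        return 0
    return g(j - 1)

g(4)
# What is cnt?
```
Call trace:
g(j=4)
  g(j=3)
    g(j=2)
      g(j=1)
        g(j=0)
        -> return 0
      -> return 0
    -> return 0
  -> return 0
-> return 0

cnt is incremented once per call. g is entered once for each j = 4, 3, 2, 1, 0 (the j <= 0 call returns without recursing), i.e. 4 + 1 calls.
cnt = 5

Final answer: 5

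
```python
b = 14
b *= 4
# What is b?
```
Trace:
  b=14
  b=56

Final answer: 56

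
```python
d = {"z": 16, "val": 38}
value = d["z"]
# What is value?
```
Trace:
  d={'z': 16, 'val': 38}
  d={'z': 16, 'val': 38}, value=16

Final answer: 16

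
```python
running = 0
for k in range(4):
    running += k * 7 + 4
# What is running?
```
Trace:
  running=0
  running=4, k=0
  running=15, k=1
  running=33, k=2
  running=58, k=3

Final answer: 58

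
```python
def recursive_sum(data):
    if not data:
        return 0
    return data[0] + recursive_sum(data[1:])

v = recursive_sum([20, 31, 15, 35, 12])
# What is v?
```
Call trace:
recursive_sum(data=[20, 31, 15, 35, 12])
  recursive_sum(data=[31, 15, 35, 12])
    recursive_sum(data=[15, 35, 12])
      recursive_sum(data=[35, 12])
        recursive_sum(data=[12])
          recursive_sum(data=[])
          -> return 0
        -> return 12
      -> return 47
    -> return 62
  -> return 93
-> return 113

Final answer: 113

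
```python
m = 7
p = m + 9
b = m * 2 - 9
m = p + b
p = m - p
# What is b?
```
Trace:
  m=7
  m=7, p=16
  m=7, p=16, b=5
  m=21, p=16, b=5
  m=21, p=5, b=5

Final answer: 5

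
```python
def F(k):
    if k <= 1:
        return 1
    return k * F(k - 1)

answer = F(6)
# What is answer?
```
Call trace:
F(k=6)
  F(k=5)
    F(k=4)
      F(k=3)
        F(k=2)
          F(k=1)
          -> return 1
        -> return 2
      -> return 6
    -> return 24
  -> return 120
-> return 720

Final answer: 720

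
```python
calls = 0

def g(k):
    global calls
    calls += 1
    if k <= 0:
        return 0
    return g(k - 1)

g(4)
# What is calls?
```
Call trace:
g(k=4)
  g(k=3)
    g(k=2)
      g(k=1)
        g(k=0)
        -> return 0
      -> return 0
    -> return 0
  -> return 0
-> return 0

calls is incremented once per call. g is entered once for each k = 4, 3, 2, 1, 0 (the k <= 0 call returns without recursing), i.e. 4 + 1 calls.
calls = 5

Final answer: 5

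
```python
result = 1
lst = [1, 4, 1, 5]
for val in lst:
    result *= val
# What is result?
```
Trace:
  result=1
  result=1, val=1
  result=4, val=4
  result=4, val=1
  result=20, val=5

Final answer: 20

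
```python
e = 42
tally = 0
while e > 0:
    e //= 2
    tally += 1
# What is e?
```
Trace:
  e=42
  e=42, tally=0
  e=21, tally=1
  e=10, tally=2
  e=5, tally=3
  e=2, tally=4
  e=1, tally=5
  e=0, tally=6

Final answer: 0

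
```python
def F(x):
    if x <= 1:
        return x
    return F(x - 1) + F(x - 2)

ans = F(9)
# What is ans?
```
Call trace (a repeated sub-call is expanded the first time; later identical calls just restate its return value):
F(x=9)
  F(x=8)
    F(x=7)
      F(x=6)
        F(x=5)
          F(x=4)
            F(x=3)
              F(x=2)
                F(x=1)
                -> return 1
                F(x=0)
                -> return 0
              -> return 1
              F(x=1)
              -> return 1
            -> return 2
            F(x=2) -> return 1  (same call as traced above)
          -> return 3
          F(x=3) -> return 2  (same call as traced above)
        -> return 5
        F(x=4) -> return 3  (same call as traced above)
      -> return 8
      F(x=5) -> return 5  (same call as traced above)
    -> return 13
    F(x=6) -> return 8  (same call as traced above)
  -> return 21
  F(x=7) -> return 13  (same call as traced above)
-> return 34

Final answer: 34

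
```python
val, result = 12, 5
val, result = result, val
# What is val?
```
Trace:
  val=12, result=5
  val=5, result=12

Final answer: 5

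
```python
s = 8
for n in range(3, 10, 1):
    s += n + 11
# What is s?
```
Trace:
  s=8
  s=22, n=3
  s=37, n=4
  s=53, n=5
  s=70, n=6
  s=88, n=7
  s=107, n=8
  s=127, n=9

Final answer: 127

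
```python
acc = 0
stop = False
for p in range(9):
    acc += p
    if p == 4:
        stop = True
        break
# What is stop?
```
Trace:
  acc=0
  acc=0, stop=False
  acc=0, stop=False, p=0
  acc=1, stop=False, p=1
  acc=3, stop=False, p=2
  acc=6, stop=False, p=3
  acc=10, stop=True, p=4

Final answer: True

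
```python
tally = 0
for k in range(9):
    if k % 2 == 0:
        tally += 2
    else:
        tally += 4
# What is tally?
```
Trace:
  tally=0
  tally=2, k=0
  tally=6, k=1
  tally=8, k=2
  tally=12, k=3
  tally=14, k=4
  tally=18, k=5
  tally=20, k=6
  tally=24, k=7
  tally=26, k=8

Final answer: 26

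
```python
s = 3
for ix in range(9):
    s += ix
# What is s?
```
Trace:
  s=3
  s=3, ix=0
  s=4, ix=1
  s=6, ix=2
  s=9, ix=3
  s=13, ix=4
  s=18, ix=5
  s=24, ix=6
  s=31, ix=7
  s=39, ix=8

Final answer: 39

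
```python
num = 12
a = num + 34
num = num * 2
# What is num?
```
Trace:
  num=12
  num=12, a=46
  num=24, a=46

Final answer: 24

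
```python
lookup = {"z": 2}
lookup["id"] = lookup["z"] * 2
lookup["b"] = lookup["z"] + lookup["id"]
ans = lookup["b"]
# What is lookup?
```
Trace:
  lookup={'z': 2}
  lookup={'z': 2, 'id': 4}
  lookup={'z': 2, 'id': 4, 'b': 6}
  lookup={'z': 2, 'id': 4, 'b': 6}, ans=6

Final answer: {'z': 2, 'id': 4, 'b': 6}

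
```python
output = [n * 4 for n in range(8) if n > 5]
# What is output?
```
Trace:
  n=0
  n=1
  n=2
  n=3
  n=4
  n=5
  n=6
  n=7
  output=[24, 28]

Final answer: [24, 28]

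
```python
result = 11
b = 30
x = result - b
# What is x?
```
Trace:
  result=11
  result=11, b=30
  result=11, b=30, x=-19

Final answer: -19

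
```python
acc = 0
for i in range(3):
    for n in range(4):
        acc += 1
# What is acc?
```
Trace:
  acc=0
  acc=1, i=0, n=0
  acc=2, i=0, n=1
  acc=3, i=0, n=2
  acc=4, i=0, n=3
  acc=5, i=1, n=0
  acc=6, i=1, n=1
  acc=7, i=1, n=2
  acc=8, i=1, n=3
  acc=9, i=2, n=0
  acc=10, i=2, n=1
  acc=11, i=2, n=2
  acc=12, i=2, n=3

Final answer: 12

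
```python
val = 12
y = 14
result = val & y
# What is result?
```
Trace:
  val=12
  val=12, y=14
  val=12, y=14, result=12

Final answer: 12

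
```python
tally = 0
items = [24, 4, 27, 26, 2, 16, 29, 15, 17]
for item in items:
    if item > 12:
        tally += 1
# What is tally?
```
Trace:
  tally=0
  tally=1, item=24
  tally=1, item=4
  tally=2, item=27
  tally=3, item=26
  tally=3, item=2
  tally=4, item=16
  tally=5, item=29
  tally=6, item=15
  tally=7, item=17

Final answer: 7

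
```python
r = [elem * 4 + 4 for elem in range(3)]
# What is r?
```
Trace:
  elem=0
  elem=1
  elem=2
  r=[4, 8, 12]

Final answer: [4, 8, 12]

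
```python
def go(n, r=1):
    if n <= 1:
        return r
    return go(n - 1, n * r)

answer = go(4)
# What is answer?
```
Call trace:
go(n=4, r=1)
  go(n=3, r=4)
    go(n=2, r=12)
      go(n=1, r=24)
      -> return 24
    -> return 24
  -> return 24
-> return 24

Final answer: 24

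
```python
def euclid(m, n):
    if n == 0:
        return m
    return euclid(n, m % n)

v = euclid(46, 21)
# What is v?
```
Call trace:
euclid(m=46, n=21)
  euclid(m=21, n=4)
    euclid(m=4, n=1)
      euclid(m=1, n=0)
      -> return 1
    -> return 1
  -> return 1
-> return 1

Final answer: 1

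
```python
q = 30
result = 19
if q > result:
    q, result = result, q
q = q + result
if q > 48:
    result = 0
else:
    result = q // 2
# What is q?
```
Trace:
  q=30
  q=30, result=19
  q=19, result=30
  q=49, result=30
  q=49, result=0

Final answer: 49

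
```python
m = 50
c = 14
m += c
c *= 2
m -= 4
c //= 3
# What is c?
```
Trace:
  m=50
  m=50, c=14
  m=64, c=14
  m=64, c=28
  m=60, c=28
  m=60, c=9

Final answer: 9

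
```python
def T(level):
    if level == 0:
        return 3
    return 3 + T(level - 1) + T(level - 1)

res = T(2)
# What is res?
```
Call trace (a repeated sub-call is expanded the first time; later identical calls just restate its return value):
T(level=2)
  T(level=1)
    T(level=0)
    -> return 3
    T(level=0)
    -> return 3
  -> return 9
  T(level=1) -> return 9  (same call as traced above)
-> return 21

Final answer: 21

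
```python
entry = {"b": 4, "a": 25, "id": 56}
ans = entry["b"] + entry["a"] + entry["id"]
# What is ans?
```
Trace:
  entry={'b': 4, 'a': 25, 'id': 56}
  entry={'b': 4, 'a': 25, 'id': 56}, ans=85

Final answer: 85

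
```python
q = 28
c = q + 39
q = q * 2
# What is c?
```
Trace:
  q=28
  q=28, c=67
  q=56, c=67

Final answer: 67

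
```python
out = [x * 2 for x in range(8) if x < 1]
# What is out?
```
Trace:
  x=0
  x=1
  x=2
  x=3
  x=4
  x=5
  x=6
  x=7
  out=[0]

Final answer: [0]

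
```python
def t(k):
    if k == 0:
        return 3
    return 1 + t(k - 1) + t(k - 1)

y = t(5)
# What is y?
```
Call trace (a repeated sub-call is expanded the first time; later identical calls just restate its return value):
t(k=5)
  t(k=4)
    t(k=3)
      t(k=2)
        t(k=1)
          t(k=0)
          -> return 3
          t(k=0)
          -> return 3
        -> return 7
        t(k=1) -> return 7  (same call as traced above)
      -> return 15
      t(k=2) -> return 15  (same call as traced above)
    -> return 31
    t(k=3) -> return 31  (same call as traced above)
  -> return 63
  t(k=4) -> return 63  (same call as traced above)
-> return 127

Final answer: 127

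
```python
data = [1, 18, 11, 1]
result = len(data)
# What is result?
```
Trace:
  data=[1, 18, 11, 1]
  data=[1, 18, 11, 1], result=4

Final answer: 4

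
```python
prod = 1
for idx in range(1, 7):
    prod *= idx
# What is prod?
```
Trace:
  prod=1
  prod=1, idx=1
  prod=2, idx=2
  prod=6, idx=3
  prod=24, idx=4
  prod=120, idx=5
  prod=720, idx=6

Final answer: 720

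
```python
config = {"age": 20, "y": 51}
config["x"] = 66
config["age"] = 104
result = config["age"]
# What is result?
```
Trace:
  config={'age': 20, 'y': 51}
  config={'age': 20, 'y': 51, 'x': 66}
  config={'age': 104, 'y': 51, 'x': 66}
  config={'age': 104, 'y': 51, 'x': 66}, result=104

Final answer: 104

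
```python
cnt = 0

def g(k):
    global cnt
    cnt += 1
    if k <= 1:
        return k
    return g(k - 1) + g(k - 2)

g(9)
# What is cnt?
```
Call trace (a repeated sub-call is expanded the first time; later identical calls just restate its return value):
g(k=9)
  g(k=8)
    g(k=7)
      g(k=6)
        g(k=5)
          g(k=4)
            g(k=3)
              g(k=2)
                g(k=1)
                -> return 1
                g(k=0)
                -> return 0
              -> return 1
              g(k=1)
              -> return 1
            -> return 2
            g(k=2) -> return 1  (same call as traced above)
          -> return 3
          g(k=3) -> return 2  (same call as traced above)
        -> return 5
        g(k=4) -> return 3  (same call as traced above)
      -> return 8
      g(k=5) -> return 5  (same call as traced above)
    -> return 13
    g(k=6) -> return 8  (same call as traced above)
  -> return 21
  g(k=7) -> return 13  (same call as traced above)
-> return 34

cnt is incremented once per call, so count the calls in each subtree. Let C(k) = number of calls made by g(k).
C(0) = C(1) = 1 (base case, no recursion); C(k) = 1 + C(k - 1) + C(k - 2) otherwise.
C(2) = 1 + C(1) + C(0) = 1 + 1 + 1 = 3
C(3) = 1 + C(2) + C(1) = 1 + 3 + 1 = 5
C(4) = 1 + C(3) + C(2) = 1 + 5 + 3 = 9
C(5) = 1 + C(4) + C(3) = 1 + 9 + 5 = 15
C(6) = 1 + C(5) + C(4) = 1 + 15 + 9 = 25
C(7) = 1 + C(6) + C(5) = 1 + 25 + 15 = 41
C(8) = 1 + C(7) + C(6) = 1 + 41 + 25 = 67
C(9) = 1 + C(8) + C(7) = 1 + 67 + 41 = 109
cnt = C(9) = 109

Final answer: 109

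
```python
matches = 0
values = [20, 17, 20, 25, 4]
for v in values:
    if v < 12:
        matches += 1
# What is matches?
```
Trace:
  matches=0
  matches=0, v=20
  matches=0, v=17
  matches=0, v=20
  matches=0, v=25
  matches=1, v=4

Final answer: 1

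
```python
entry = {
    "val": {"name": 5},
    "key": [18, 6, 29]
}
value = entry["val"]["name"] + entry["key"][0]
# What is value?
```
Trace:
  entry={'val': {'name': 5}, 'key': [18, 6, 29]}
  entry={'val': {'name': 5}, 'key': [18, 6, 29]}, value=23

Final answer: 23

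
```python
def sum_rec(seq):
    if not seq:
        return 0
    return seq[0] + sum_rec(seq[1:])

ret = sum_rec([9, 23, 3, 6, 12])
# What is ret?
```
Call trace:
sum_rec(seq=[9, 23, 3, 6, 12])
  sum_rec(seq=[23, 3, 6, 12])
    sum_rec(seq=[3, 6, 12])
      sum_rec(seq=[6, 12])
        sum_rec(seq=[12])
          sum_rec(seq=[])
          -> return 0
        -> return 12
      -> return 18
    -> return 21
  -> return 44
-> return 53

Final answer: 53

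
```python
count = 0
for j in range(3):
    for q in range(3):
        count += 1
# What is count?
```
Trace:
  count=0
  count=1, j=0, q=0
  count=2, j=0, q=1
  count=3, j=0, q=2
  count=4, j=1, q=0
  count=5, j=1, q=1
  count=6, j=1, q=2
  count=7, j=2, q=0
  count=8, j=2, q=1
  count=9, j=2, q=2

Final answer: 9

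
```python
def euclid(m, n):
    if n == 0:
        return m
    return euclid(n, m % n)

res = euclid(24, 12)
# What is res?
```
Call trace:
euclid(m=24, n=12)
  euclid(m=12, n=0)
  -> return 12
-> return 12

Final answer: 12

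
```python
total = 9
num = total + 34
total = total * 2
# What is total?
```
Trace:
  total=9
  total=9, num=43
  total=18, num=43

Final answer: 18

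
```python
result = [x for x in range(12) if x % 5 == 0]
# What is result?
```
Trace:
  x=0
  x=1
  x=2
  x=3
  x=4
  x=5
  x=6
  x=7
  x=8
  x=9
  x=10
  x=11
  result=[0, 5, 10]

Final answer: [0, 5, 10]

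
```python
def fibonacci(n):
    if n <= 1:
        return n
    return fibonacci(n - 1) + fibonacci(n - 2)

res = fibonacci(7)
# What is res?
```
Call trace (a repeated sub-call is expanded the first time; later identical calls just restate its return value):
fibonacci(n=7)
  fibonacci(n=6)
    fibonacci(n=5)
      fibonacci(n=4)
        fibonacci(n=3)
          fibonacci(n=2)
            fibonacci(n=1)
            -> return 1
            fibonacci(n=0)
            -> return 0
          -> return 1
          fibonacci(n=1)
          -> return 1
        -> return 2
        fibonacci(n=2) -> return 1  (same call as traced above)
      -> return 3
      fibonacci(n=3) -> return 2  (same call as traced above)
    -> return 5
    fibonacci(n=4) -> return 3  (same call as traced above)
  -> return 8
  fibonacci(n=5) -> return 5  (same call as traced above)
-> return 13

Final answer: 13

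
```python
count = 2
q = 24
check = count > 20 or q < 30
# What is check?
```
Trace:
  count=2
  count=2, q=24
  count=2, q=24, check=True

Final answer: True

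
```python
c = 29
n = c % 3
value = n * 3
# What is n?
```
Trace:
  c=29
  c=29, n=2
  c=29, n=2, value=6

Final answer: 2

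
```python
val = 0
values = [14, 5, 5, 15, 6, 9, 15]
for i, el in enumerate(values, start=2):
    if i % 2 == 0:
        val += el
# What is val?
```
Trace:
  val=0
  val=14, i=2, el=14
  val=14, i=3, el=5
  val=19, i=4, el=5
  val=19, i=5, el=15
  val=25, i=6, el=6
  val=25, i=7, el=9
  val=40, i=8, el=15

Final answer: 40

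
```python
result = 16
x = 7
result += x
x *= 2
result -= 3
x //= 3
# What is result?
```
Trace:
  result=16
  result=16, x=7
  result=23, x=7
  result=23, x=14
  result=20, x=14
  result=20, x=4

Final answer: 20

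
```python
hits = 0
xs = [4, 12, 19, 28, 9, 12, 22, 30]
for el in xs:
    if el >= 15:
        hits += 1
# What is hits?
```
Trace:
  hits=0
  hits=0, el=4
  hits=0, el=12
  hits=1, el=19
  hits=2, el=28
  hits=2, el=9
  hits=2, el=12
  hits=3, el=22
  hits=4, el=30

Final answer: 4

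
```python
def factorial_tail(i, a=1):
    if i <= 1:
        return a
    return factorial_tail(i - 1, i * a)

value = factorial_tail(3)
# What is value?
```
Call trace:
factorial_tail(i=3, a=1)
  factorial_tail(i=2, a=3)
    factorial_tail(i=1, a=6)
    -> return 6
  -> return 6
-> return 6

Final answer: 6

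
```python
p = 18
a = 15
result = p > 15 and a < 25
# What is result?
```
Trace:
  p=18
  p=18, a=15
  p=18, a=15, result=True

Final answer: True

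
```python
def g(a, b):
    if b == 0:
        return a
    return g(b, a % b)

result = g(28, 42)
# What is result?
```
Call trace:
g(a=28, b=42)
  g(a=42, b=28)
    g(a=28, b=14)
      g(a=14, b=0)
      -> return 14
    -> return 14
  -> return 14
-> return 14

Final answer: 14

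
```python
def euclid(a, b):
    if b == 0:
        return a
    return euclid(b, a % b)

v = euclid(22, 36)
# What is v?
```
Call trace:
euclid(a=22, b=36)
  euclid(a=36, b=22)
    euclid(a=22, b=14)
      euclid(a=14, b=8)
        euclid(a=8, b=6)
          euclid(a=6, b=2)
            euclid(a=2, b=0)
            -> return 2
          -> return 2
        -> return 2
      -> return 2
    -> return 2
  -> return 2
-> return 2

Final answer: 2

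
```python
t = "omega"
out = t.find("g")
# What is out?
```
Trace:
  t='omega'
  t='omega', out=3

Final answer: 3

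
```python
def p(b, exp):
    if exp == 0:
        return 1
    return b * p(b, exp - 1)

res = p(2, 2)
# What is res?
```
Call trace:
p(b=2, exp=2)
  p(b=2, exp=1)
    p(b=2, exp=0)
    -> return 1
  -> return 2
-> return 4

Final answer: 4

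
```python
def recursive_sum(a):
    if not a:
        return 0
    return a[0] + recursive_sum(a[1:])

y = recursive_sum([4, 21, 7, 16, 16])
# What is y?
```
Call trace:
recursive_sum(a=[4, 21, 7, 16, 16])
  recursive_sum(a=[21, 7, 16, 16])
    recursive_sum(a=[7, 16, 16])
      recursive_sum(a=[16, 16])
        recursive_sum(a=[16])
          recursive_sum(a=[])
          -> return 0
        -> return 16
      -> return 32
    -> return 39
  -> return 60
-> return 64

Final answer: 64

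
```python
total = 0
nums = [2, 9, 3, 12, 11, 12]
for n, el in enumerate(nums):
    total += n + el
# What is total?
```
Trace:
  total=0
  total=2, n=0, el=2
  total=12, n=1, el=9
  total=17, n=2, el=3
  total=32, n=3, el=12
  total=47, n=4, el=11
  total=64, n=5, el=12

Final answer: 64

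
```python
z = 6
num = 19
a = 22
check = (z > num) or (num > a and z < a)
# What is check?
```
Trace:
  z=6
  z=6, num=19
  z=6, num=19, a=22
  z=6, num=19, a=22, check=False

Final answer: False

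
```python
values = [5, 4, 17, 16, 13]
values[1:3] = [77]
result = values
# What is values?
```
Trace:
  values=[5, 4, 17, 16, 13]
  values=[5, 77, 16, 13]
  values=[5, 77, 16, 13], result=[5, 77, 16, 13]

Final answer: [5, 77, 16, 13]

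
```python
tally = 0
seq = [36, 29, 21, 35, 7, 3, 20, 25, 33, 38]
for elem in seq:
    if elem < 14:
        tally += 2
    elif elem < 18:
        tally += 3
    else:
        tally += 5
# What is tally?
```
Trace:
  tally=0
  tally=5, elem=36
  tally=10, elem=29
  tally=15, elem=21
  tally=20, elem=35
  tally=22, elem=7
  tally=24, elem=3
  tally=29, elem=20
  tally=34, elem=25
  tally=39, elem=33
  tally=44, elem=38

Final answer: 44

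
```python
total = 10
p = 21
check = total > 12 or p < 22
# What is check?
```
Trace:
  total=10
  total=10, p=21
  total=10, p=21, check=True

Final answer: True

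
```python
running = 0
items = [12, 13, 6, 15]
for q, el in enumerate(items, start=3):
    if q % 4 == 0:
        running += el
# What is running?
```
Trace:
  running=0
  running=0, q=3, el=12
  running=13, q=4, el=13
  running=13, q=5, el=6
  running=13, q=6, el=15

Final answer: 13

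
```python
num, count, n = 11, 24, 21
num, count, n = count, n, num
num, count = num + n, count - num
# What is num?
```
Trace:
  num=11, count=24, n=21
  num=24, count=21, n=11
  num=35, count=-3, n=11

Final answer: 35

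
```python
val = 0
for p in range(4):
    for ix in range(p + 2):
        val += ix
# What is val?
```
Trace:
  val=0
  val=0, p=0, ix=0
  val=1, p=0, ix=1
  val=1, p=1, ix=0
  val=2, p=1, ix=1
  val=4, p=1, ix=2
  val=4, p=2, ix=0
  val=5, p=2, ix=1
  val=7, p=2, ix=2
  val=10, p=2, ix=3
  val=10, p=3, ix=0
  val=11, p=3, ix=1
  val=13, p=3, ix=2
  val=16, p=3, ix=3
  val=20, p=3, ix=4

Final answer: 20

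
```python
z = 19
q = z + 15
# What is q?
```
Trace:
  z=19
  z=19, q=34

Final answer: 34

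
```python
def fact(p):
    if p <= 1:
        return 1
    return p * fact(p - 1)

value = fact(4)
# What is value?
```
Call trace:
fact(p=4)
  fact(p=3)
    fact(p=2)
      fact(p=1)
      -> return 1
    -> return 2
  -> return 6
-> return 24

Final answer: 24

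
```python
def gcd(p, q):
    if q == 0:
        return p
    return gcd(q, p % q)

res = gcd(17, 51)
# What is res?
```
Call trace:
gcd(p=17, q=51)
  gcd(p=51, q=17)
    gcd(p=17, q=0)
    -> return 17
  -> return 17
-> return 17

Final answer: 17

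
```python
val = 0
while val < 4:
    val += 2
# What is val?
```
Trace:
  val=0
  val=2
  val=4

Final answer: 4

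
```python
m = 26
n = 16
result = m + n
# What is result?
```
Trace:
  m=26
  m=26, n=16
  m=26, n=16, result=42

Final answer: 42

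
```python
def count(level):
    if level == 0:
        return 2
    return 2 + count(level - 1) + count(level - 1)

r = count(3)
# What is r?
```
Call trace (a repeated sub-call is expanded the first time; later identical calls just restate its return value):
count(level=3)
  count(level=2)
    count(level=1)
      count(level=0)
      -> return 2
      count(level=0)
      -> return 2
    -> return 6
    count(level=1) -> return 6  (same call as traced above)
  -> return 14
  count(level=2) -> return 14  (same call as traced above)
-> return 30

Final answer: 30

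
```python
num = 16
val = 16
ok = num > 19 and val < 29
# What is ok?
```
Trace:
  num=16
  num=16, val=16
  num=16, val=16, ok=False

Final answer: False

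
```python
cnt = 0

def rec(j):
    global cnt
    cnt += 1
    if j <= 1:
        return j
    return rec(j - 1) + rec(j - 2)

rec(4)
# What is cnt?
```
Call trace (a repeated sub-call is expanded the first time; later identical calls just restate its return value):
rec(j=4)
  rec(j=3)
    rec(j=2)
      rec(j=1)
      -> return 1
      rec(j=0)
      -> return 0
    -> return 1
    rec(j=1)
    -> return 1
  -> return 2
  rec(j=2) -> return 1  (same call as traced above)
-> return 3

cnt is incremented once per call, so count the calls in each subtree. Let C(j) = number of calls made by rec(j).
C(0) = C(1) = 1 (base case, no recursion); C(j) = 1 + C(j - 1) + C(j - 2) otherwise.
C(2) = 1 + C(1) + C(0) = 1 + 1 + 1 = 3
C(3) = 1 + C(2) + C(1) = 1 + 3 + 1 = 5
C(4) = 1 + C(3) + C(2) = 1 + 5 + 3 = 9
cnt = C(4) = 9

Final answer: 9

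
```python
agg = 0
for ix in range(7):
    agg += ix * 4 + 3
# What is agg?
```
Trace:
  agg=0
  agg=3, ix=0
  agg=10, ix=1
  agg=21, ix=2
  agg=36, ix=3
  agg=55, ix=4
  agg=78, ix=5
  agg=105, ix=6

Final answer: 105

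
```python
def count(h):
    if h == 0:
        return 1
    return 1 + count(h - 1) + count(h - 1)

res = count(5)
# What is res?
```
Call trace (a repeated sub-call is expanded the first time; later identical calls just restate its return value):
count(h=5)
  count(h=4)
    count(h=3)
      count(h=2)
        count(h=1)
          count(h=0)
          -> return 1
          count(h=0)
          -> return 1
        -> return 3
        count(h=1) -> return 3  (same call as traced above)
      -> return 7
      count(h=2) -> return 7  (same call as traced above)
    -> return 15
    count(h=3) -> return 15  (same call as traced above)
  -> return 31
  count(h=4) -> return 31  (same call as traced above)
-> return 63

Final answer: 63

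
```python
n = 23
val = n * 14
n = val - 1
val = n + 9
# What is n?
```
Trace:
  n=23
  n=23, val=322
  n=321, val=322
  n=321, val=330

Final answer: 321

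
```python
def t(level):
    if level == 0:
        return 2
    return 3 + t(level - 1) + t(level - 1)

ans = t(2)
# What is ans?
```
Call trace (a repeated sub-call is expanded the first time; later identical calls just restate its return value):
t(level=2)
  t(level=1)
    t(level=0)
    -> return 2
    t(level=0)
    -> return 2
  -> return 7
  t(level=1) -> return 7  (same call as traced above)
-> return 17

Final answer: 17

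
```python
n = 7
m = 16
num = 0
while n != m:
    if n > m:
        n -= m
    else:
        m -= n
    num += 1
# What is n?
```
Trace:
  n=7
  n=7, m=16
  n=7, m=16, num=0
  n=7, m=9, num=1
  n=7, m=2, num=2
  n=5, m=2, num=3
  n=3, m=2, num=4
  n=1, m=2, num=5
  n=1, m=1, num=6

Final answer: 1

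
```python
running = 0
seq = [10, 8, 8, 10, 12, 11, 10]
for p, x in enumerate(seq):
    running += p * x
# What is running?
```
Trace:
  running=0
  running=0, p=0, x=10
  running=8, p=1, x=8
  running=24, p=2, x=8
  running=54, p=3, x=10
  running=102, p=4, x=12
  running=157, p=5, x=11
  running=217, p=6, x=10

Final answer: 217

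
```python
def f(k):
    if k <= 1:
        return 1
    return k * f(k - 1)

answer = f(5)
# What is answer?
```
Call trace:
f(k=5)
  f(k=4)
    f(k=3)
      f(k=2)
        f(k=1)
        -> return 1
      -> return 2
    -> return 6
  -> return 24
-> return 120

Final answer: 120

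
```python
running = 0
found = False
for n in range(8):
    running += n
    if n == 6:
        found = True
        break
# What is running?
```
Trace:
  running=0
  running=0, found=False
  running=0, found=False, n=0
  running=1, found=False, n=1
  running=3, found=False, n=2
  running=6, found=False, n=3
  running=10, found=False, n=4
  running=15, found=False, n=5
  running=21, found=True, n=6

Final answer: 21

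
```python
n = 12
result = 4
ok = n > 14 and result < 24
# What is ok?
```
Trace:
  n=12
  n=12, result=4
  n=12, result=4, ok=False

Final answer: False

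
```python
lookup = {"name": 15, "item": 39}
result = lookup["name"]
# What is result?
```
Trace:
  lookup={'name': 15, 'item': 39}
  lookup={'name': 15, 'item': 39}, result=15

Final answer: 15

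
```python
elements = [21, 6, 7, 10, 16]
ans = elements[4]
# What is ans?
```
Trace:
  elements=[21, 6, 7, 10, 16]
  elements=[21, 6, 7, 10, 16], ans=16

Final answer: 16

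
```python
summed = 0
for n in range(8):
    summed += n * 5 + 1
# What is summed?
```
Trace:
  summed=0
  summed=1, n=0
  summed=7, n=1
  summed=18, n=2
  summed=34, n=3
  summed=55, n=4
  summed=81, n=5
  summed=112, n=6
  summed=148, n=7

Final answer: 148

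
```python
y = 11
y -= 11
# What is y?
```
Trace:
  y=11
  y=0

Final answer: 0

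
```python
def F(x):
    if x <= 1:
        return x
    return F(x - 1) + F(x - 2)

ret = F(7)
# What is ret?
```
Call trace (a repeated sub-call is expanded the first time; later identical calls just restate its return value):
F(x=7)
  F(x=6)
    F(x=5)
      F(x=4)
        F(x=3)
          F(x=2)
            F(x=1)
            -> return 1
            F(x=0)
            -> return 0
          -> return 1
          F(x=1)
          -> return 1
        -> return 2
        F(x=2) -> return 1  (same call as traced above)
      -> return 3
      F(x=3) -> return 2  (same call as traced above)
    -> return 5
    F(x=4) -> return 3  (same call as traced above)
  -> return 8
  F(x=5) -> return 5  (same call as traced above)
-> return 13

Final answer: 13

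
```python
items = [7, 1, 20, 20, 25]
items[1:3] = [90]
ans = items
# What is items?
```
Trace:
  items=[7, 1, 20, 20, 25]
  items=[7, 90, 20, 25]
  items=[7, 90, 20, 25], ans=[7, 90, 20, 25]

Final answer: [7, 90, 20, 25]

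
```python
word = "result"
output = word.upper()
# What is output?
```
Trace:
  word='result'
  word='result', output='RESULT'

Final answer: 'RESULT'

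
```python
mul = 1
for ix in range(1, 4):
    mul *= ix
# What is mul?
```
Trace:
  mul=1
  mul=1, ix=1
  mul=2, ix=2
  mul=6, ix=3

Final answer: 6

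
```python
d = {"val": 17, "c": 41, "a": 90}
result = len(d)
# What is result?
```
Trace:
  d={'val': 17, 'c': 41, 'a': 90}
  d={'val': 17, 'c': 41, 'a': 90}, result=3

Final answer: 3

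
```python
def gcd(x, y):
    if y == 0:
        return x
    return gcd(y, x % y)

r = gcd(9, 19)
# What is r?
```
Call trace:
gcd(x=9, y=19)
  gcd(x=19, y=9)
    gcd(x=9, y=1)
      gcd(x=1, y=0)
      -> return 1
    -> return 1
  -> return 1
-> return 1

Final answer: 1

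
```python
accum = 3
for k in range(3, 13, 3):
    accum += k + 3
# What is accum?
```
Trace:
  accum=3
  accum=9, k=3
  accum=18, k=6
  accum=30, k=9
  accum=45, k=12

Final answer: 45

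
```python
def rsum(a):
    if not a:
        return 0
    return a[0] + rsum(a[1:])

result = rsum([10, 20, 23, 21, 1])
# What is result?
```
Call trace:
rsum(a=[10, 20, 23, 21, 1])
  rsum(a=[20, 23, 21, 1])
    rsum(a=[23, 21, 1])
      rsum(a=[21, 1])
        rsum(a=[1])
          rsum(a=[])
          -> return 0
        -> return 1
      -> return 22
    -> return 45
  -> return 65
-> return 75

Final answer: 75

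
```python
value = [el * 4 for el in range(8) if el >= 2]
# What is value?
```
Trace:
  el=0
  el=1
  el=2
  el=3
  el=4
  el=5
  el=6
  el=7
  value=[8, 12, 16, 20, 24, 28]

Final answer: [8, 12, 16, 20, 24, 28]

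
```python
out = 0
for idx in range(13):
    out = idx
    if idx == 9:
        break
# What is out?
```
Trace:
  out=0
  out=0, idx=0
  out=1, idx=1
  out=2, idx=2
  out=3, idx=3
  out=4, idx=4
  out=5, idx=5
  out=6, idx=6
  out=7, idx=7
  out=8, idx=8
  out=9, idx=9

Final answer: 9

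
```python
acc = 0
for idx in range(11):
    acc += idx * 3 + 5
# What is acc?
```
Trace:
  acc=0
  acc=5, idx=0
  acc=13, idx=1
  acc=24, idx=2
  acc=38, idx=3
  acc=55, idx=4
  acc=75, idx=5
  acc=98, idx=6
  acc=124, idx=7
  acc=153, idx=8
  acc=185, idx=9
  acc=220, idx=10

Final answer: 220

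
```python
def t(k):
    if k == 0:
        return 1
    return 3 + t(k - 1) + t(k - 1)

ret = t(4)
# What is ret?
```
Call trace (a repeated sub-call is expanded the first time; later identical calls just restate its return value):
t(k=4)
  t(k=3)
    t(k=2)
      t(k=1)
        t(k=0)
        -> return 1
        t(k=0)
        -> return 1
      -> return 5
      t(k=1) -> return 5  (same call as traced above)
    -> return 13
    t(k=2) -> return 13  (same call as traced above)
  -> return 29
  t(k=3) -> return 29  (same call as traced above)
-> return 61

Final answer: 61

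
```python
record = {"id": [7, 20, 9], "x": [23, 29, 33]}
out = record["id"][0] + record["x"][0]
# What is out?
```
Trace:
  record={'id': [7, 20, 9], 'x': [23, 29, 33]}
  record={'id': [7, 20, 9], 'x': [23, 29, 33]}, out=30

Final answer: 30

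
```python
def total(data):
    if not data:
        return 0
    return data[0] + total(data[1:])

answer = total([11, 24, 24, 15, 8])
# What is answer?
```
Call trace:
total(data=[11, 24, 24, 15, 8])
  total(data=[24, 24, 15, 8])
    total(data=[24, 15, 8])
      total(data=[15, 8])
        total(data=[8])
          total(data=[])
          -> return 0
        -> return 8
      -> return 23
    -> return 47
  -> return 71
-> return 82

Final answer: 82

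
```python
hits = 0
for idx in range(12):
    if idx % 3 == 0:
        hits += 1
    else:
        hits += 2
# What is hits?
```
Trace:
  hits=0
  hits=1, idx=0
  hits=3, idx=1
  hits=5, idx=2
  hits=6, idx=3
  hits=8, idx=4
  hits=10, idx=5
  hits=11, idx=6
  hits=13, idx=7
  hits=15, idx=8
  hits=16, idx=9
  hits=18, idx=10
  hits=20, idx=11

Final answer: 20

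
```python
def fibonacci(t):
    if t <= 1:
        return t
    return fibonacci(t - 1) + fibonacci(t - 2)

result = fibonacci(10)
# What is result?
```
Call trace (a repeated sub-call is expanded the first time; later identical calls just restate its return value):
fibonacci(t=10)
  fibonacci(t=9)
    fibonacci(t=8)
      fibonacci(t=7)
        fibonacci(t=6)
          fibonacci(t=5)
            fibonacci(t=4)
              fibonacci(t=3)
                fibonacci(t=2)
                  fibonacci(t=1)
                  -> return 1
                  fibonacci(t=0)
                  -> return 0
                -> return 1
                fibonacci(t=1)
                -> return 1
              -> return 2
              fibonacci(t=2) -> return 1  (same call as traced above)
            -> return 3
            fibonacci(t=3) -> return 2  (same call as traced above)
          -> return 5
          fibonacci(t=4) -> return 3  (same call as traced above)
        -> return 8
        fibonacci(t=5) -> return 5  (same call as traced above)
      -> return 13
      fibonacci(t=6) -> return 8  (same call as traced above)
    -> return 21
    fibonacci(t=7) -> return 13  (same call as traced above)
  -> return 34
  fibonacci(t=8) -> return 21  (same call as traced above)
-> return 55

Final answer: 55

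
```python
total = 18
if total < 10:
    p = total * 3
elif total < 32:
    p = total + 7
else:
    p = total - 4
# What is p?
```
Trace:
  total=18
  total=18, p=25

Final answer: 25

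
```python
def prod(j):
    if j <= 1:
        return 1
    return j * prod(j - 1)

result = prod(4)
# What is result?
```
Call trace:
prod(j=4)
  prod(j=3)
    prod(j=2)
      prod(j=1)
      -> return 1
    -> return 2
  -> return 6
-> return 24

Final answer: 24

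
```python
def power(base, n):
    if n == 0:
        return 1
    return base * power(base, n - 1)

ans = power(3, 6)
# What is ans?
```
Call trace:
power(base=3, n=6)
  power(base=3, n=5)
    power(base=3, n=4)
      power(base=3, n=3)
        power(base=3, n=2)
          power(base=3, n=1)
            power(base=3, n=0)
            -> return 1
          -> return 3
        -> return 9
      -> return 27
    -> return 81
  -> return 243
-> return 729

Final answer: 729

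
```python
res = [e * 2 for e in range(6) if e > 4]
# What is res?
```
Trace:
  e=0
  e=1
  e=2
  e=3
  e=4
  e=5
  res=[10]

Final answer: [10]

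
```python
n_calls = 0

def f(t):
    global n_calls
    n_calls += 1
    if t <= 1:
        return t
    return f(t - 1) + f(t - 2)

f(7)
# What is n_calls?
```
Call trace (a repeated sub-call is expanded the first time; later identical calls just restate its return value):
f(t=7)
  f(t=6)
    f(t=5)
      f(t=4)
        f(t=3)
          f(t=2)
            f(t=1)
            -> return 1
            f(t=0)
            -> return 0
          -> return 1
          f(t=1)
          -> return 1
        -> return 2
        f(t=2) -> return 1  (same call as traced above)
      -> return 3
      f(t=3) -> return 2  (same call as traced above)
    -> return 5
    f(t=4) -> return 3  (same call as traced above)
  -> return 8
  f(t=5) -> return 5  (same call as traced above)
-> return 13

n_calls is incremented once per call, so count the calls in each subtree. Let C(t) = number of calls made by f(t).
C(0) = C(1) = 1 (base case, no recursion); C(t) = 1 + C(t - 1) + C(t - 2) otherwise.
C(2) = 1 + C(1) + C(0) = 1 + 1 + 1 = 3
C(3) = 1 + C(2) + C(1) = 1 + 3 + 1 = 5
C(4) = 1 + C(3) + C(2) = 1 + 5 + 3 = 9
C(5) = 1 + C(4) + C(3) = 1 + 9 + 5 = 15
C(6) = 1 + C(5) + C(4) = 1 + 15 + 9 = 25
C(7) = 1 + C(6) + C(5) = 1 + 25 + 15 = 41
n_calls = C(7) = 41

Final answer: 41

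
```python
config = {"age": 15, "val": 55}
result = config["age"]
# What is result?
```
Trace:
  config={'age': 15, 'val': 55}
  config={'age': 15, 'val': 55}, result=15

Final answer: 15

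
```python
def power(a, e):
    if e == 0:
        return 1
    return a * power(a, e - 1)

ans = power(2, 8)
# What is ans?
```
Call trace:
power(a=2, e=8)
  power(a=2, e=7)
    power(a=2, e=6)
      power(a=2, e=5)
        power(a=2, e=4)
          power(a=2, e=3)
            power(a=2, e=2)
              power(a=2, e=1)
                power(a=2, e=0)
                -> return 1
              -> return 2
            -> return 4
          -> return 8
        -> return 16
      -> return 32
    -> return 64
  -> return 128
-> return 256

Final answer: 256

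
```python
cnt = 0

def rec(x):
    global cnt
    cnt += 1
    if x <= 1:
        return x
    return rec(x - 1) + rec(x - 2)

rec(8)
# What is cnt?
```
Call trace (a repeated sub-call is expanded the first time; later identical calls just restate its return value):
rec(x=8)
  rec(x=7)
    rec(x=6)
      rec(x=5)
        rec(x=4)
          rec(x=3)
            rec(x=2)
              rec(x=1)
              -> return 1
              rec(x=0)
              -> return 0
            -> return 1
            rec(x=1)
            -> return 1
          -> return 2
          rec(x=2) -> return 1  (same call as traced above)
        -> return 3
        rec(x=3) -> return 2  (same call as traced above)
      -> return 5
      rec(x=4) -> return 3  (same call as traced above)
    -> return 8
    rec(x=5) -> return 5  (same call as traced above)
  -> return 13
  rec(x=6) -> return 8  (same call as traced above)
-> return 21

cnt is incremented once per call, so count the calls in each subtree. Let C(x) = number of calls made by rec(x).
C(0) = C(1) = 1 (base case, no recursion); C(x) = 1 + C(x - 1) + C(x - 2) otherwise.
C(2) = 1 + C(1) + C(0) = 1 + 1 + 1 = 3
C(3) = 1 + C(2) + C(1) = 1 + 3 + 1 = 5
C(4) = 1 + C(3) + C(2) = 1 + 5 + 3 = 9
C(5) = 1 + C(4) + C(3) = 1 + 9 + 5 = 15
C(6) = 1 + C(5) + C(4) = 1 + 15 + 9 = 25
C(7) = 1 + C(6) + C(5) = 1 + 25 + 15 = 41
C(8) = 1 + C(7) + C(6) = 1 + 41 + 25 = 67
cnt = C(8) = 67

Final answer: 67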